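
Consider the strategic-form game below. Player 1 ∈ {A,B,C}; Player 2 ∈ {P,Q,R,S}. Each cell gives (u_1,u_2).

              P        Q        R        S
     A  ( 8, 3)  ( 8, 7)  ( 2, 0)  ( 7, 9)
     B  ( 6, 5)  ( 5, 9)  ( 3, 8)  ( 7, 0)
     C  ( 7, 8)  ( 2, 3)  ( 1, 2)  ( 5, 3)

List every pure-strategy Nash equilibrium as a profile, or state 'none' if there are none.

(A,P): not NE [P2→S gives 9>3]
(A,Q): not NE [P2→S gives 9>7]
(A,R): not NE [P1→B gives 3>2; P2→S gives 9>0]
(A,S): NE
(B,P): not NE [P1→A gives 8>6; P2→Q gives 9>5]
(B,Q): not NE [P1→A gives 8>5]
(B,R): not NE [P2→Q gives 9>8]
(B,S): not NE [P2→Q gives 9>0]
(C,P): not NE [P1→A gives 8>7]
(C,Q): not NE [P1→A gives 8>2; P2→P gives 8>3]
(C,R): not NE [P1→B gives 3>1; P2→P gives 8>2]
(C,S): not NE [P1→B gives 7>5; P2→P gives 8>3]

Nash profiles: (A,S)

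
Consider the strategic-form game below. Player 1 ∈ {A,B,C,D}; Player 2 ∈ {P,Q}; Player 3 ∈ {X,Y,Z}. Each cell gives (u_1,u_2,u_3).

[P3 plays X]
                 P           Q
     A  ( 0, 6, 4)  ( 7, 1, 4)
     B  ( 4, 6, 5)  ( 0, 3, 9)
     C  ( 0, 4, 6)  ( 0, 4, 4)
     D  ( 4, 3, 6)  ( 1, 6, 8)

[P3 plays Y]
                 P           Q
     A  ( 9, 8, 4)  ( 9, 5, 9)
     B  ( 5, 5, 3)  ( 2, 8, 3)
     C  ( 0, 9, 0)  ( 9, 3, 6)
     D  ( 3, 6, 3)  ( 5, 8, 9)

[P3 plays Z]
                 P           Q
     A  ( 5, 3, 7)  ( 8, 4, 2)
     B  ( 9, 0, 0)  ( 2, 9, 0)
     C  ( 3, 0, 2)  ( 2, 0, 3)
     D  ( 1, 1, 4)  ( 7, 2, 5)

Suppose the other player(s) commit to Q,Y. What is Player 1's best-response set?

BR_1 = {A,C}

u_1(A vs Q,Y) = 9
u_1(B vs Q,Y) = 2
u_1(C vs Q,Y) = 9
u_1(D vs Q,Y) = 5
max payoff 9 at {A,C}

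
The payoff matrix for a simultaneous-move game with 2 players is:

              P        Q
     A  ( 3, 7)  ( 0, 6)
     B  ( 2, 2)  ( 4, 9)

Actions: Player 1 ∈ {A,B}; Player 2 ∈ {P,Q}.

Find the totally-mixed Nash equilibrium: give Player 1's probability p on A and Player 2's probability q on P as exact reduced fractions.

P1 indiff ⇒ q·3+(1-q)·0 = q·2+(1-q)·4 ⇒ q(1) = (1-q)(4) ⇒ q = 4/5
P2 indiff ⇒ p·7+(1-p)·2 = p·6+(1-p)·9 ⇒ p(1) = (1-p)(7) ⇒ p = 7/8

p=7/8, q=4/5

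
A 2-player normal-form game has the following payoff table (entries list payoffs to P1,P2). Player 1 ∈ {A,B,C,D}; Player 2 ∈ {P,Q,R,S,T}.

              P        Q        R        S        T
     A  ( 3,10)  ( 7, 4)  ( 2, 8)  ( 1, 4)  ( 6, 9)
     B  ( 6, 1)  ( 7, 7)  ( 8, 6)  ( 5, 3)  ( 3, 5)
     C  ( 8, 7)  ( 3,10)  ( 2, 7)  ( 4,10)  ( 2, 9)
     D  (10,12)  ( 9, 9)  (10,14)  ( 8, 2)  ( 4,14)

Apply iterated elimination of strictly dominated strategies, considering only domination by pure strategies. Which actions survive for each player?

Remaining: P1:{A,D} P2:{P,R,T}

P1 drop B (D beats it: P:10>6 Q:9>7 R:10>8 S:8>5 T:4>3)
P1 drop C (D beats it: P:10>8 Q:9>3 R:10>2 S:8>4 T:4>2)
P2 drop Q (P beats it: A:10>4 D:12>9)
P2 drop S (P beats it: A:10>4 D:12>2)
P1→{A,D} P2→{P,R,T}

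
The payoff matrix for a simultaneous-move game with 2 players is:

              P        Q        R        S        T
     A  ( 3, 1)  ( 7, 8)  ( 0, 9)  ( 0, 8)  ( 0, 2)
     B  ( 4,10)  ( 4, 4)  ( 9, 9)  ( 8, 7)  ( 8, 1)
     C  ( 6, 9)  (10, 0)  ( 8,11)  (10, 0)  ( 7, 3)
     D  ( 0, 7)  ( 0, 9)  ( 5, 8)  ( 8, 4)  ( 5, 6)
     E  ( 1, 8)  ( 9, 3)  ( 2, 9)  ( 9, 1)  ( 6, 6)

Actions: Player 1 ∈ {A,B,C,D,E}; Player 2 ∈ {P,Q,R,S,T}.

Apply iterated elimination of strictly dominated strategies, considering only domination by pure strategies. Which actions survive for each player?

P1 drop A (C beats it: P:6>3 Q:10>7 R:8>0 S:10>0 T:7>0)
P1 drop D (C beats it: P:6>0 Q:10>0 R:8>5 S:10>8 T:7>5)
P1 drop E (C beats it: P:6>1 Q:10>9 R:8>2 S:10>9 T:7>6)
P2 drop Q (P beats it: B:10>4 C:9>0)
P2 drop S (P beats it: B:10>7 C:9>0)
P2 drop T (P beats it: B:10>1 C:9>3)
P1→{B,C} P2→{P,R}

Remaining: P1:{B,C} P2:{P,R}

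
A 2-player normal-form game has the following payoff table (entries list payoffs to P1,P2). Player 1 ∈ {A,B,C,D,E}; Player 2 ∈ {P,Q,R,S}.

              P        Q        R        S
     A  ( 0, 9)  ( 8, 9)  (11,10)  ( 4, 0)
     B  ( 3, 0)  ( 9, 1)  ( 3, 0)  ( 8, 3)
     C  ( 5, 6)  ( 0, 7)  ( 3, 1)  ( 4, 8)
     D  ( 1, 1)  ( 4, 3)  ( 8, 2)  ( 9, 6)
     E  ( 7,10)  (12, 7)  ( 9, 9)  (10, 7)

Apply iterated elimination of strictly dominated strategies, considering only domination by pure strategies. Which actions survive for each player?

Remaining: P1:{A,E} P2:{P,R}

P1 drop B (E beats it: P:7>3 Q:12>9 R:9>3 S:10>8)
P1 drop C (E beats it: P:7>5 Q:12>0 R:9>3 S:10>4)
P1 drop D (E beats it: P:7>1 Q:12>4 R:9>8 S:10>9)
P2 drop Q (R beats it: A:10>9 E:9>7)
P2 drop S (P beats it: A:9>0 E:10>7)
P1→{A,E} P2→{P,R}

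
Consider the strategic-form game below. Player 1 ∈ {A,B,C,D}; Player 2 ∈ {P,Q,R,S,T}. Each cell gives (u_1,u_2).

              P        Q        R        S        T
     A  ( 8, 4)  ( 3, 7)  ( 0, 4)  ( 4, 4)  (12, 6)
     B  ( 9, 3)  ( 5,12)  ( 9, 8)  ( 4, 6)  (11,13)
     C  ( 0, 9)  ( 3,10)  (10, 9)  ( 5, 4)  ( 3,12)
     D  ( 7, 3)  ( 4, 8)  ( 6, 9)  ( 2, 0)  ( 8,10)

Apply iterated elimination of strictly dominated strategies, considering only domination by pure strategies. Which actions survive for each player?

Survivors P1:{A,B} P2:{Q,T}

P1 drop D (B beats it: P:9>7 Q:5>4 R:9>6 S:4>2 T:11>8)
P2 drop P (Q beats it: A:7>4 B:12>3 C:10>9)
P2 drop R (Q beats it: A:7>4 B:12>8 C:10>9)
P2 drop S (Q beats it: A:7>4 B:12>6 C:10>4)
P1 drop C (B beats it: Q:5>3 T:11>3)
P1→{A,B} P2→{Q,T}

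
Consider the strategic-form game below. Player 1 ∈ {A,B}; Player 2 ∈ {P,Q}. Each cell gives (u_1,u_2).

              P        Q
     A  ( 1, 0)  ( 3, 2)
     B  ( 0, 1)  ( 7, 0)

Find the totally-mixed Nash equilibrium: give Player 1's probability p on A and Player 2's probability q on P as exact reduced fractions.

P1 mixes 1/3 on A; P2 mixes 4/5 on P

P1 indiff ⇒ q·1+(1-q)·3 = q·0+(1-q)·7 ⇒ q(1) = (1-q)(4) ⇒ q = 4/5
P2 indiff ⇒ p·0+(1-p)·1 = p·2+(1-p)·0 ⇒ p(-2) = (1-p)(-1) ⇒ p = 1/3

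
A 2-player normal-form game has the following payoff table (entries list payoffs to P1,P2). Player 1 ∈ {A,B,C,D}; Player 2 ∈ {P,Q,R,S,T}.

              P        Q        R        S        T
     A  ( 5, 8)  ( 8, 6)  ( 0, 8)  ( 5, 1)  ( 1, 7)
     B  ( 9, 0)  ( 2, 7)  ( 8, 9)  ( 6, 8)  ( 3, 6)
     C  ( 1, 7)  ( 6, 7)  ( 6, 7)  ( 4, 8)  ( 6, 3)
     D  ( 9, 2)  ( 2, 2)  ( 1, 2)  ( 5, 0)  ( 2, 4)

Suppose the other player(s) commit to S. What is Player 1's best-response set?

argmax u_1 = {B}

u_1(A vs S) = 5
u_1(B vs S) = 6
u_1(C vs S) = 4
u_1(D vs S) = 5
max payoff 6 at {B}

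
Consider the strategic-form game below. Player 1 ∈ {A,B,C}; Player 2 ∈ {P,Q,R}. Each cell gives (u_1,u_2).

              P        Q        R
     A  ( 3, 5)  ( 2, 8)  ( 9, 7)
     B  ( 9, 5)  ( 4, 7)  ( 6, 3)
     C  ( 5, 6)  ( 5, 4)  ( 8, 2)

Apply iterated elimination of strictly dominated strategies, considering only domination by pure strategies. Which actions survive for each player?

P2 drop R (Q beats it: A:8>7 B:7>3 C:4>2)
P1 drop A (B beats it: P:9>3 Q:4>2)
P1→{B,C} P2→{P,Q}

Survivors P1:{B,C} P2:{P,Q}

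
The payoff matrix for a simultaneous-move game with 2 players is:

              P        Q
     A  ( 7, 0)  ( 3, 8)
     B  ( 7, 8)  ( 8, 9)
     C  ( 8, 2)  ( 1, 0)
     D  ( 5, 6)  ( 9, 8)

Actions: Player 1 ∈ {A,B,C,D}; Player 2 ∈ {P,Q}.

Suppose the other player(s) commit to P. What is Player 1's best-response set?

argmax u_1 = {C}

u_1(A vs P) = 7
u_1(B vs P) = 7
u_1(C vs P) = 8
u_1(D vs P) = 5
max payoff 8 at {C}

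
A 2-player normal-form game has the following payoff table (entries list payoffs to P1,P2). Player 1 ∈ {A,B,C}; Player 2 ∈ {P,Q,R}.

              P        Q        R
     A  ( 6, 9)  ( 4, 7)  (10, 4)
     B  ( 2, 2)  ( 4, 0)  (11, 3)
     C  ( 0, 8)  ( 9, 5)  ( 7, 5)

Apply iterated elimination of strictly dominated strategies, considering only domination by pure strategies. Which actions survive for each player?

P2 drop Q (P beats it: A:9>7 B:2>0 C:8>5)
P1 drop C (A beats it: P:6>0 R:10>7)
P1→{A,B} P2→{P,R}

Survivors P1:{A,B} P2:{P,R}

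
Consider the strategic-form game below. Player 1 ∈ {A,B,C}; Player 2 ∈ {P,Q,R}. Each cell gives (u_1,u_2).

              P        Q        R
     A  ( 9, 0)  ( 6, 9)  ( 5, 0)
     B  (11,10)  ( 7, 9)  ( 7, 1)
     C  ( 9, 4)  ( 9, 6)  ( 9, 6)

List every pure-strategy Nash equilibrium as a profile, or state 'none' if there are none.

PSNE = {(B,P), (C,Q), (C,R)}

(A,P): not NE [P1→B gives 11>9; P2→Q gives 9>0]
(A,Q): not NE [P1→C gives 9>6]
(A,R): not NE [P1→C gives 9>5; P2→Q gives 9>0]
(B,P): NE
(B,Q): not NE [P1→C gives 9>7; P2→P gives 10>9]
(B,R): not NE [P1→C gives 9>7; P2→P gives 10>1]
(C,P): not NE [P1→B gives 11>9; P2→R gives 6>4]
(C,Q): NE
(C,R): NE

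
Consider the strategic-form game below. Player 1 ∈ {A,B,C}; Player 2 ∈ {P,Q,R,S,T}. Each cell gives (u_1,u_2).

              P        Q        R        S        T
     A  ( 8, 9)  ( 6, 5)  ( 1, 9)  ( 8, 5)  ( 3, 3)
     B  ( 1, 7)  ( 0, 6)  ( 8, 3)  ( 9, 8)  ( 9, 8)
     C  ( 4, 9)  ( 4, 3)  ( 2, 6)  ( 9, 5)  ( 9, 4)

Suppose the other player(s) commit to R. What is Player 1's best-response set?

P1 best: {B}

u_1(A vs R) = 1
u_1(B vs R) = 8
u_1(C vs R) = 2
max payoff 8 at {B}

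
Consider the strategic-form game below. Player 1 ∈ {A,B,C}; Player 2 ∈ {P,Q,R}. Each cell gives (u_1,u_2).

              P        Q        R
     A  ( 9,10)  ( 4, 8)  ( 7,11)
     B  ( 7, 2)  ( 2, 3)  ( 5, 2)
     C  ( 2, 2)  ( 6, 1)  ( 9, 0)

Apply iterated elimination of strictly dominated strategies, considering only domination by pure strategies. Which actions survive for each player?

IESDS → P1:{A,C} P2:{P,R}

P1 drop B (A beats it: P:9>7 Q:4>2 R:7>5)
P2 drop Q (P beats it: A:10>8 C:2>1)
P1→{A,C} P2→{P,R}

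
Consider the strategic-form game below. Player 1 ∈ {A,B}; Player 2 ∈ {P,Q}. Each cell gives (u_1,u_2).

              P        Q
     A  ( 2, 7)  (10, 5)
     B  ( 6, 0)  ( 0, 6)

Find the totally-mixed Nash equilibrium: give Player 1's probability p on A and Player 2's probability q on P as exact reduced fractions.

P1 mixes 3/4 on A; P2 mixes 5/7 on P

P1 indiff ⇒ q·2+(1-q)·10 = q·6+(1-q)·0 ⇒ q(-4) = (1-q)(-10) ⇒ q = 5/7
P2 indiff ⇒ p·7+(1-p)·0 = p·5+(1-p)·6 ⇒ p(2) = (1-p)(6) ⇒ p = 3/4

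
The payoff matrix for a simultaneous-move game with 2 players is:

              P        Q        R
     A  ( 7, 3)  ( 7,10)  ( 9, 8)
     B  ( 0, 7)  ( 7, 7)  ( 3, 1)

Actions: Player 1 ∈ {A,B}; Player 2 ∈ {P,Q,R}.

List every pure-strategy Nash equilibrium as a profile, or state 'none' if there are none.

NE set: (A,Q), (B,Q)

(A,P): not NE [P2→Q gives 10>3]
(A,Q): NE
(A,R): not NE [P2→Q gives 10>8]
(B,P): not NE [P1→A gives 7>0]
(B,Q): NE
(B,R): not NE [P1→A gives 9>3; P2→Q gives 7>1]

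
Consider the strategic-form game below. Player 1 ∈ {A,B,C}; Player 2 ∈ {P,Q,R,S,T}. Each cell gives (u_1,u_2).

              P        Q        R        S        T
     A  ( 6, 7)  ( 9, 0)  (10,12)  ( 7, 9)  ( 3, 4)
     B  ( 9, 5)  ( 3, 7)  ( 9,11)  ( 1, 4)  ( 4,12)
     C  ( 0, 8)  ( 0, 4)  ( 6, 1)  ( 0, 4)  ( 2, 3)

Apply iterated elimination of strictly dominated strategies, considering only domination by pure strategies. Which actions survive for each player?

P1 drop C (A beats it: P:6>0 Q:9>0 R:10>6 S:7>0 T:3>2)
P2 drop P (R beats it: A:12>7 B:11>5)
P2 drop Q (R beats it: A:12>0 B:11>7)
P2 drop S (R beats it: A:12>9 B:11>4)
P1→{A,B} P2→{R,T}

Remaining: P1:{A,B} P2:{R,T}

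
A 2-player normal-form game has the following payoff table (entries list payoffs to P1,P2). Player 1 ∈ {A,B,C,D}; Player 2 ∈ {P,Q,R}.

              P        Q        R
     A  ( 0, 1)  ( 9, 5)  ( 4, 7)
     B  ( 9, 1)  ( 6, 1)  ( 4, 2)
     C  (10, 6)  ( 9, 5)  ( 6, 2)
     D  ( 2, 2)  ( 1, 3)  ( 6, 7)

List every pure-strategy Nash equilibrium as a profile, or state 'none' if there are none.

(A,P): not NE [P1→C gives 10>0; P2→R gives 7>1]
(A,Q): not NE [P2→R gives 7>5]
(A,R): not NE [P1→D gives 6>4]
(B,P): not NE [P1→C gives 10>9; P2→R gives 2>1]
(B,Q): not NE [P1→C gives 9>6; P2→R gives 2>1]
(B,R): not NE [P1→D gives 6>4]
(C,P): NE
(C,Q): not NE [P2→P gives 6>5]
(C,R): not NE [P2→P gives 6>2]
(D,P): not NE [P1→C gives 10>2; P2→R gives 7>2]
(D,Q): not NE [P1→C gives 9>1; P2→R gives 7>3]
(D,R): NE

PSNE = {(C,P), (D,R)}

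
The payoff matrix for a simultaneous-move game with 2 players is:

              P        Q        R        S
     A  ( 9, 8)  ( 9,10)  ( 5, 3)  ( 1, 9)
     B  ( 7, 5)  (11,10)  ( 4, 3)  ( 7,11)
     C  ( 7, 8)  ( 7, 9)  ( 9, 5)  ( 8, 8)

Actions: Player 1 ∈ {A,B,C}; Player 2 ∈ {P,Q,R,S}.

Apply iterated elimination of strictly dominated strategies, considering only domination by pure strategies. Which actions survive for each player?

Remaining: P1:{B,C} P2:{Q,S}

P2 drop P (Q beats it: A:10>8 B:10>5 C:9>8)
P2 drop R (Q beats it: A:10>3 B:10>3 C:9>5)
P1 drop A (B beats it: Q:11>9 S:7>1)
P1→{B,C} P2→{Q,S}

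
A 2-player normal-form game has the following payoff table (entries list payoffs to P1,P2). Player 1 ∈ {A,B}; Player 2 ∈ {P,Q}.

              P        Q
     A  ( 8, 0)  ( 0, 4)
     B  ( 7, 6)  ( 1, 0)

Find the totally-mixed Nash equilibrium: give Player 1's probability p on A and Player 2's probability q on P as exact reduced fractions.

P1 mixes 3/5 on A; P2 mixes 1/2 on P

P1 indiff ⇒ q·8+(1-q)·0 = q·7+(1-q)·1 ⇒ q(1) = (1-q)(1) ⇒ q = 1/2
P2 indiff ⇒ p·0+(1-p)·6 = p·4+(1-p)·0 ⇒ p(-4) = (1-p)(-6) ⇒ p = 3/5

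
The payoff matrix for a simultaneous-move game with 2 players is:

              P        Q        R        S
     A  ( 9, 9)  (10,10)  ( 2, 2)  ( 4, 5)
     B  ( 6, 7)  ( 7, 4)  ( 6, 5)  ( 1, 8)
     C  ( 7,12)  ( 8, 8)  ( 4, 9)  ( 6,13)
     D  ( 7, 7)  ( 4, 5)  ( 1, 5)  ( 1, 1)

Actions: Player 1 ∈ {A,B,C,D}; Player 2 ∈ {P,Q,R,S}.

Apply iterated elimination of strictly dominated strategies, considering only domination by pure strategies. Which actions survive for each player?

IESDS → P1:{A,C} P2:{P,Q,S}

P1 drop D (A beats it: P:9>7 Q:10>4 R:2>1 S:4>1)
P2 drop R (P beats it: A:9>2 B:7>5 C:12>9)
P1 drop B (A beats it: P:9>6 Q:10>7 S:4>1)
P1→{A,C} P2→{P,Q,S}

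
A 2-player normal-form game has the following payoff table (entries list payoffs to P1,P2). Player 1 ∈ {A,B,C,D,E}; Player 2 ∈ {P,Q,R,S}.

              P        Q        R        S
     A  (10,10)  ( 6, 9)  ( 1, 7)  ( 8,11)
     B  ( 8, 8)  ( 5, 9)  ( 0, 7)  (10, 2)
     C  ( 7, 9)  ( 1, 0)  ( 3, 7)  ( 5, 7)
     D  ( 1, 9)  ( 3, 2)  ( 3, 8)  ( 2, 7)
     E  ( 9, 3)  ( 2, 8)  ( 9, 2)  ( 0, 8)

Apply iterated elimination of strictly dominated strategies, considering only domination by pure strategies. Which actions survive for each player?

Survivors P1:{A,B} P2:{P,Q,S}

P2 drop R (P beats it: A:10>7 B:8>7 C:9>7 D:9>8 E:3>2)
P1 drop C (A beats it: P:10>7 Q:6>1 S:8>5)
P1 drop D (A beats it: P:10>1 Q:6>3 S:8>2)
P1 drop E (A beats it: P:10>9 Q:6>2 S:8>0)
P1→{A,B} P2→{P,Q,S}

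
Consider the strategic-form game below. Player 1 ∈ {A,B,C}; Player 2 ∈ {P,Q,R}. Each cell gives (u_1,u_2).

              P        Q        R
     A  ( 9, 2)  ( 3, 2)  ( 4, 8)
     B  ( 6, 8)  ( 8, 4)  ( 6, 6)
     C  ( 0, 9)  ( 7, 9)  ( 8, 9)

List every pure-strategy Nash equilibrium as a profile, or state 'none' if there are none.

(A,P): not NE [P2→R gives 8>2]
(A,Q): not NE [P1→B gives 8>3; P2→R gives 8>2]
(A,R): not NE [P1→C gives 8>4]
(B,P): not NE [P1→A gives 9>6]
(B,Q): not NE [P2→P gives 8>4]
(B,R): not NE [P1→C gives 8>6; P2→P gives 8>6]
(C,P): not NE [P1→A gives 9>0]
(C,Q): not NE [P1→B gives 8>7]
(C,R): NE

PSNE = {(C,R)}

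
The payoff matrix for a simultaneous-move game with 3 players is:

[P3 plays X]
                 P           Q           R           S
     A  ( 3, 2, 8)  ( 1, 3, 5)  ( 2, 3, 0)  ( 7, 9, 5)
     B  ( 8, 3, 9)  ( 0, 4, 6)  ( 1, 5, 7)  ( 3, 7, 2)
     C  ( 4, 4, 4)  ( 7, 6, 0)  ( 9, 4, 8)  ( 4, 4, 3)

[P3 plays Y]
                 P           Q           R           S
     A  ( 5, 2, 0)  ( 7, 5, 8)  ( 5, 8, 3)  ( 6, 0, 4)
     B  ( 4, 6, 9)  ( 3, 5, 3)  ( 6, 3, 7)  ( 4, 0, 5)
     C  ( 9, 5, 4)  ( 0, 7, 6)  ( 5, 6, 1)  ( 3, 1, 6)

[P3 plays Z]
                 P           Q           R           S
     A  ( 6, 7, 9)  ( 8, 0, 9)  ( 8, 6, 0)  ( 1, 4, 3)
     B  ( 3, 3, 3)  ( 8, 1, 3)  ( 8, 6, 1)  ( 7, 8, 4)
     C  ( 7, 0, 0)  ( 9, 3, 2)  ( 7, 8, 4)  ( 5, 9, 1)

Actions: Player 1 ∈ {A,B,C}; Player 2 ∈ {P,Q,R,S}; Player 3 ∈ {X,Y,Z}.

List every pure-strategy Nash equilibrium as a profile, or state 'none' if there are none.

(A,P,X): not NE [P1→B gives 8>3; P2→S gives 9>2; P3→Z gives 9>8]
(A,P,Y): not NE [P1→C gives 9>5; P2→R gives 8>2; P3→Z gives 9>0]
(A,P,Z): not NE [P1→C gives 7>6]
(A,Q,X): not NE [P1→C gives 7>1; P2→S gives 9>3; P3→Z gives 9>5]
(A,Q,Y): not NE [P2→R gives 8>5; P3→Z gives 9>8]
(A,Q,Z): not NE [P1→C gives 9>8; P2→P gives 7>0]
(A,R,X): not NE [P1→C gives 9>2; P2→S gives 9>3; P3→Y gives 3>0]
(A,R,Y): not NE [P1→B gives 6>5]
(A,R,Z): not NE [P2→P gives 7>6; P3→Y gives 3>0]
(A,S,X): NE
(A,S,Y): not NE [P2→R gives 8>0; P3→X gives 5>4]
(A,S,Z): not NE [P1→B gives 7>1; P2→P gives 7>4; P3→X gives 5>3]
(B,P,X): not NE [P2→S gives 7>3]
(B,P,Y): not NE [P1→C gives 9>4]
(B,P,Z): not NE [P1→C gives 7>3; P2→S gives 8>3; P3→Y gives 9>3]
(B,Q,X): not NE [P1→C gives 7>0; P2→S gives 7>4]
(B,Q,Y): not NE [P1→A gives 7>3; P2→P gives 6>5; P3→X gives 6>3]
(B,Q,Z): not NE [P1→C gives 9>8; P2→S gives 8>1; P3→X gives 6>3]
(B,R,X): not NE [P1→C gives 9>1; P2→S gives 7>5]
(B,R,Y): not NE [P2→P gives 6>3]
(B,R,Z): not NE [P2→S gives 8>6; P3→Y gives 7>1]
(B,S,X): not NE [P1→A gives 7>3; P3→Y gives 5>2]
(B,S,Y): not NE [P1→A gives 6>4; P2→P gives 6>0]
(B,S,Z): not NE [P3→Y gives 5>4]
(C,P,X): not NE [P1→B gives 8>4; P2→Q gives 6>4]
(C,P,Y): not NE [P2→Q gives 7>5]
(C,P,Z): not NE [P2→S gives 9>0; P3→Y gives 4>0]
(C,Q,X): not NE [P3→Y gives 6>0]
(C,Q,Y): not NE [P1→A gives 7>0]
(C,Q,Z): not NE [P2→S gives 9>3; P3→Y gives 6>2]
(C,R,X): not NE [P2→Q gives 6>4]
(C,R,Y): not NE [P1→B gives 6>5; P2→Q gives 7>6; P3→X gives 8>1]
(C,R,Z): not NE [P1→B gives 8>7; P2→S gives 9>8; P3→X gives 8>4]
(C,S,X): not NE [P1→A gives 7>4; P2→Q gives 6>4; P3→Y gives 6>3]
(C,S,Y): not NE [P1→A gives 6>3; P2→Q gives 7>1]
(C,S,Z): not NE [P1→B gives 7>5; P3→Y gives 6>1]

PSNE = {(A,S,X)}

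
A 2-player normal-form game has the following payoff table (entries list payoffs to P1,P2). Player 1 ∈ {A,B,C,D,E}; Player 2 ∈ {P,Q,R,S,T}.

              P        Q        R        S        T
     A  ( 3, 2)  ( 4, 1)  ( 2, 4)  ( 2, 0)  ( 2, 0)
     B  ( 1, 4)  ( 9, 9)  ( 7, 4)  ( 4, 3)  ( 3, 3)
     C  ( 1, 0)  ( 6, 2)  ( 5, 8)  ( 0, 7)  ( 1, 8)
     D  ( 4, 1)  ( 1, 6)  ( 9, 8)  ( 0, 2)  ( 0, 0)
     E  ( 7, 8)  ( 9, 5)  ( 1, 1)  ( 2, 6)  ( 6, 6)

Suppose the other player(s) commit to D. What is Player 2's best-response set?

u_2(P vs D) = 1
u_2(Q vs D) = 6
u_2(R vs D) = 8
u_2(S vs D) = 2
u_2(T vs D) = 0
max payoff 8 at {R}

argmax u_2 = {R}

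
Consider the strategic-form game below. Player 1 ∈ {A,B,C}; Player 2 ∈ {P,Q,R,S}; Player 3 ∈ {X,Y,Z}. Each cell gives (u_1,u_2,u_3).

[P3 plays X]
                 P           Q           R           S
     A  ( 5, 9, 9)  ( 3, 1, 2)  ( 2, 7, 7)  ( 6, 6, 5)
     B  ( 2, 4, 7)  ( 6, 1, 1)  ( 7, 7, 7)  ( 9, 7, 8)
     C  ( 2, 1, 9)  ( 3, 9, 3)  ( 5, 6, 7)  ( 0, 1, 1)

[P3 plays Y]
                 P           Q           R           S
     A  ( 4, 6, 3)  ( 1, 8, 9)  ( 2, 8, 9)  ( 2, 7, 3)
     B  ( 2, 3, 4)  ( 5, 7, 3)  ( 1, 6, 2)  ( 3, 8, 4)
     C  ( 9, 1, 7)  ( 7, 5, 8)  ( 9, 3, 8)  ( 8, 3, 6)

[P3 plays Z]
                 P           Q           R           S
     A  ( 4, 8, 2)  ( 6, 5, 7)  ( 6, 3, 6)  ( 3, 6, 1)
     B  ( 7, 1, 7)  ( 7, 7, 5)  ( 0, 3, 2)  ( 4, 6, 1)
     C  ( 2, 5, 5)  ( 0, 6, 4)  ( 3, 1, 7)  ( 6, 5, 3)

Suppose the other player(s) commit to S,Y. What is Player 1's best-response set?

BR_1 = {C}

u_1(A vs S,Y) = 2
u_1(B vs S,Y) = 3
u_1(C vs S,Y) = 8
max payoff 8 at {C}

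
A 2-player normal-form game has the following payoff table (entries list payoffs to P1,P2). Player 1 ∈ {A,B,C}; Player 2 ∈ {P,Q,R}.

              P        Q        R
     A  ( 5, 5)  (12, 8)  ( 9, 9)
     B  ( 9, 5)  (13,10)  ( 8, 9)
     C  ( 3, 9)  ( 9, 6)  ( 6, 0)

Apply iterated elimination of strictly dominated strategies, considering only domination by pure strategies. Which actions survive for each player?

P1 drop C (A beats it: P:5>3 Q:12>9 R:9>6)
P2 drop P (Q beats it: A:8>5 B:10>5)
P1→{A,B} P2→{Q,R}

IESDS → P1:{A,B} P2:{Q,R}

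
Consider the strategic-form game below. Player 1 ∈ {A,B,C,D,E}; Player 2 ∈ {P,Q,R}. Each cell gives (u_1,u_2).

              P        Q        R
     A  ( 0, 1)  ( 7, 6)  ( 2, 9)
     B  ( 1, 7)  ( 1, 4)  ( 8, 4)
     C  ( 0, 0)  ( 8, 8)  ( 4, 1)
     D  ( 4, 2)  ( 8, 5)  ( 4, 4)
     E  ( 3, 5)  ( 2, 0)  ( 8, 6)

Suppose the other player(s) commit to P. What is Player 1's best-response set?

BR_1 = {D}

u_1(A vs P) = 0
u_1(B vs P) = 1
u_1(C vs P) = 0
u_1(D vs P) = 4
u_1(E vs P) = 3
max payoff 4 at {D}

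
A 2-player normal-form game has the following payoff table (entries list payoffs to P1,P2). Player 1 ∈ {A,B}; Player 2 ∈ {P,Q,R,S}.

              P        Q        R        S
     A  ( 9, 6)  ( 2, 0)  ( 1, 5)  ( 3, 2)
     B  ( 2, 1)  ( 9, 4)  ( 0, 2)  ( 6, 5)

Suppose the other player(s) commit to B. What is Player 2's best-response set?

u_2(P vs B) = 1
u_2(Q vs B) = 4
u_2(R vs B) = 2
u_2(S vs B) = 5
max payoff 5 at {S}

argmax u_2 = {S}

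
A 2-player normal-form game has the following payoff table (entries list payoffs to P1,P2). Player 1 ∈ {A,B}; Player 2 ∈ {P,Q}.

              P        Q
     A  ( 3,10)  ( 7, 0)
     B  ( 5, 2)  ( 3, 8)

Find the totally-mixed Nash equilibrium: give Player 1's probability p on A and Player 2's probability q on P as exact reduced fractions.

(p,q) = (3/8, 2/3)

P1 indiff ⇒ q·3+(1-q)·7 = q·5+(1-q)·3 ⇒ q(-2) = (1-q)(-4) ⇒ q = 2/3
P2 indiff ⇒ p·10+(1-p)·2 = p·0+(1-p)·8 ⇒ p(10) = (1-p)(6) ⇒ p = 3/8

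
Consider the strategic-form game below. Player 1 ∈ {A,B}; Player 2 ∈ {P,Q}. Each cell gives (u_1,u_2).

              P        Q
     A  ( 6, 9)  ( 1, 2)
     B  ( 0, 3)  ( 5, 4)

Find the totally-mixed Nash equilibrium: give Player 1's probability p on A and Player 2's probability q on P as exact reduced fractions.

P1 indiff ⇒ q·6+(1-q)·1 = q·0+(1-q)·5 ⇒ q(6) = (1-q)(4) ⇒ q = 2/5
P2 indiff ⇒ p·9+(1-p)·3 = p·2+(1-p)·4 ⇒ p(7) = (1-p)(1) ⇒ p = 1/8

P1 mixes 1/8 on A; P2 mixes 2/5 on P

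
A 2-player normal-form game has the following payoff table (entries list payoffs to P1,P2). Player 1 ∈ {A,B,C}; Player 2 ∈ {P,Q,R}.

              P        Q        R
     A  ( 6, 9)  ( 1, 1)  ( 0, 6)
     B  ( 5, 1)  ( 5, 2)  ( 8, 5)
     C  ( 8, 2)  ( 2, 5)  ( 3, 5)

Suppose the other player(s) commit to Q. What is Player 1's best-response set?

u_1(A vs Q) = 1
u_1(B vs Q) = 5
u_1(C vs Q) = 2
max payoff 5 at {B}

argmax u_1 = {B}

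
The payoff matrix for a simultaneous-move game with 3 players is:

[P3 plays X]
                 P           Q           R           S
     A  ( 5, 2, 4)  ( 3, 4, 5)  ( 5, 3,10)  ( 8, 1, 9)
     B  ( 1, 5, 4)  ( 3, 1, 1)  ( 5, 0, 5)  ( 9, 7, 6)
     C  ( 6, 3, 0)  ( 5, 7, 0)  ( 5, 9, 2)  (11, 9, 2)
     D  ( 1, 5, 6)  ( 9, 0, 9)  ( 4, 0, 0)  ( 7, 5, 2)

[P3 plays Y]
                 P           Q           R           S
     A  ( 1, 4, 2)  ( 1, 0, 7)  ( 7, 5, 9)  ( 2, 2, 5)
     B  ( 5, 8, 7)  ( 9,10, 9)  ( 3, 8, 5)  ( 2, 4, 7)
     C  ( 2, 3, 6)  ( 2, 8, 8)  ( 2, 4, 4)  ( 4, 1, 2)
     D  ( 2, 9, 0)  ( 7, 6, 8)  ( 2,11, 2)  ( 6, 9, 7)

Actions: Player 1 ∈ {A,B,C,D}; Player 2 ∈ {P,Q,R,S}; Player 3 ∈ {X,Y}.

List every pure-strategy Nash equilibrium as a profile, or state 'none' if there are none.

Nash profiles: (B,Q,Y), (C,S,X)

(A,P,X): not NE [P1→C gives 6>5; P2→Q gives 4>2]
(A,P,Y): not NE [P1→B gives 5>1; P2→R gives 5>4; P3→X gives 4>2]
(A,Q,X): not NE [P1→D gives 9>3; P3→Y gives 7>5]
(A,Q,Y): not NE [P1→B gives 9>1; P2→R gives 5>0]
(A,R,X): not NE [P2→Q gives 4>3]
(A,R,Y): not NE [P3→X gives 10>9]
(A,S,X): not NE [P1→C gives 11>8; P2→Q gives 4>1]
(A,S,Y): not NE [P1→D gives 6>2; P2→R gives 5>2; P3→X gives 9>5]
(B,P,X): not NE [P1→C gives 6>1; P2→S gives 7>5; P3→Y gives 7>4]
(B,P,Y): not NE [P2→Q gives 10>8]
(B,Q,X): not NE [P1→D gives 9>3; P2→S gives 7>1; P3→Y gives 9>1]
(B,Q,Y): NE
(B,R,X): not NE [P2→S gives 7>0]
(B,R,Y): not NE [P1→A gives 7>3; P2→Q gives 10>8]
(B,S,X): not NE [P1→C gives 11>9; P3→Y gives 7>6]
(B,S,Y): not NE [P1→D gives 6>2; P2→Q gives 10>4]
(C,P,X): not NE [P2→S gives 9>3; P3→Y gives 6>0]
(C,P,Y): not NE [P1→B gives 5>2; P2→Q gives 8>3]
(C,Q,X): not NE [P1→D gives 9>5; P2→S gives 9>7; P3→Y gives 8>0]
(C,Q,Y): not NE [P1→B gives 9>2]
(C,R,X): not NE [P3→Y gives 4>2]
(C,R,Y): not NE [P1→A gives 7>2; P2→Q gives 8>4]
(C,S,X): NE
(C,S,Y): not NE [P1→D gives 6>4; P2→Q gives 8>1]
(D,P,X): not NE [P1→C gives 6>1]
(D,P,Y): not NE [P1→B gives 5>2; P2→R gives 11>9; P3→X gives 6>0]
(D,Q,X): not NE [P2→S gives 5>0]
(D,Q,Y): not NE [P1→B gives 9>7; P2→R gives 11>6; P3→X gives 9>8]
(D,R,X): not NE [P1→C gives 5>4; P2→S gives 5>0; P3→Y gives 2>0]
(D,R,Y): not NE [P1→A gives 7>2]
(D,S,X): not NE [P1→C gives 11>7; P3→Y gives 7>2]
(D,S,Y): not NE [P2→R gives 11>9]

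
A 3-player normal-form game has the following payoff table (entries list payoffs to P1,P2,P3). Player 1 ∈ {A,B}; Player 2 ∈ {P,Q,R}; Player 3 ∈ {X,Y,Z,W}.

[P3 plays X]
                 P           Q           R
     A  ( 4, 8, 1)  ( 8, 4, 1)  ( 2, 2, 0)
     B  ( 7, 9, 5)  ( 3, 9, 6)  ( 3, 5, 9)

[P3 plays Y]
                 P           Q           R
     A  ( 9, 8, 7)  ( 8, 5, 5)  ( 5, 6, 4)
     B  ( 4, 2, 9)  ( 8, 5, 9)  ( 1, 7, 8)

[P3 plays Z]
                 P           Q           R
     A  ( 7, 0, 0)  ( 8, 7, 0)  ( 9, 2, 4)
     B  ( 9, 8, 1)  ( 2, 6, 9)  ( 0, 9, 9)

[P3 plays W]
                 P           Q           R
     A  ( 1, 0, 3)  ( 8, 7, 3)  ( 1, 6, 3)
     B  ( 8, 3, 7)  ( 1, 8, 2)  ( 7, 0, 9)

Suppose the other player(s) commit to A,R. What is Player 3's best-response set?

u_3(X vs A,R) = 0
u_3(Y vs A,R) = 4
u_3(Z vs A,R) = 4
u_3(W vs A,R) = 3
max payoff 4 at {Y,Z}

P3 best: {Y,Z}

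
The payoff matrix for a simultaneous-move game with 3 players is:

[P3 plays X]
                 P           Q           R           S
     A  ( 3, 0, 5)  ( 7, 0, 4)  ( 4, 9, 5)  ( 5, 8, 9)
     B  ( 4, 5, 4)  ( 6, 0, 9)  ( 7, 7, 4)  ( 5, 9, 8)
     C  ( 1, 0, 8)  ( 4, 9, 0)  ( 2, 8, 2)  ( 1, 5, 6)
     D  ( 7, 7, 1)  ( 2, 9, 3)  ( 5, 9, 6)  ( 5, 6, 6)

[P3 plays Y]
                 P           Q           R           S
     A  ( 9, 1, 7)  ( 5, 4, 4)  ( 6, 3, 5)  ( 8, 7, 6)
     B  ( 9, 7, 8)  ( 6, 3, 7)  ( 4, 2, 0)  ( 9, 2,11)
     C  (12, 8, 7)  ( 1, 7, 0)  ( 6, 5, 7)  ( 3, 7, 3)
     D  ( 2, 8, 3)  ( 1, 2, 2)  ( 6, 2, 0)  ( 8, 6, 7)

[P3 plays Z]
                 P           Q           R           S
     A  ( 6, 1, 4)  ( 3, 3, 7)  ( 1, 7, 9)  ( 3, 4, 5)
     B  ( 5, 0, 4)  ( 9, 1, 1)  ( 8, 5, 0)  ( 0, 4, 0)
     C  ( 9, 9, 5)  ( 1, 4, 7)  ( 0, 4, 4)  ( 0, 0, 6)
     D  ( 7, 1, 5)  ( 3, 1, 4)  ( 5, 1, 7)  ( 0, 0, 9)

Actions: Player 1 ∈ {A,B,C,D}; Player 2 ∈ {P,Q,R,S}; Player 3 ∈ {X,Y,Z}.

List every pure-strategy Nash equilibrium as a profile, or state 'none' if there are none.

(A,P,X): not NE [P1→D gives 7>3; P2→R gives 9>0; P3→Y gives 7>5]
(A,P,Y): not NE [P1→C gives 12>9; P2→S gives 7>1]
(A,P,Z): not NE [P1→C gives 9>6; P2→R gives 7>1; P3→Y gives 7>4]
(A,Q,X): not NE [P2→R gives 9>0; P3→Z gives 7>4]
(A,Q,Y): not NE [P1→B gives 6>5; P2→S gives 7>4; P3→Z gives 7>4]
(A,Q,Z): not NE [P1→B gives 9>3; P2→R gives 7>3]
(A,R,X): not NE [P1→B gives 7>4; P3→Z gives 9>5]
(A,R,Y): not NE [P2→S gives 7>3; P3→Z gives 9>5]
(A,R,Z): not NE [P1→B gives 8>1]
(A,S,X): not NE [P2→R gives 9>8]
(A,S,Y): not NE [P1→B gives 9>8; P3→X gives 9>6]
(A,S,Z): not NE [P2→R gives 7>4; P3→X gives 9>5]
(B,P,X): not NE [P1→D gives 7>4; P2→S gives 9>5; P3→Y gives 8>4]
(B,P,Y): not NE [P1→C gives 12>9]
(B,P,Z): not NE [P1→C gives 9>5; P2→R gives 5>0; P3→Y gives 8>4]
(B,Q,X): not NE [P1→A gives 7>6; P2→S gives 9>0]
(B,Q,Y): not NE [P2→P gives 7>3; P3→X gives 9>7]
(B,Q,Z): not NE [P2→R gives 5>1; P3→X gives 9>1]
(B,R,X): not NE [P2→S gives 9>7]
(B,R,Y): not NE [P1→D gives 6>4; P2→P gives 7>2; P3→X gives 4>0]
(B,R,Z): not NE [P3→X gives 4>0]
(B,S,X): not NE [P3→Y gives 11>8]
(B,S,Y): not NE [P2→P gives 7>2]
(B,S,Z): not NE [P1→A gives 3>0; P2→R gives 5>4; P3→Y gives 11>0]
(C,P,X): not NE [P1→D gives 7>1; P2→Q gives 9>0]
(C,P,Y): not NE [P3→X gives 8>7]
(C,P,Z): not NE [P3→X gives 8>5]
(C,Q,X): not NE [P1→A gives 7>4; P3→Z gives 7>0]
(C,Q,Y): not NE [P1→B gives 6>1; P2→P gives 8>7; P3→Z gives 7>0]
(C,Q,Z): not NE [P1→B gives 9>1; P2→P gives 9>4]
(C,R,X): not NE [P1→B gives 7>2; P2→Q gives 9>8; P3→Y gives 7>2]
(C,R,Y): not NE [P2→P gives 8>5]
(C,R,Z): not NE [P1→B gives 8>0; P2→P gives 9>4; P3→Y gives 7>4]
(C,S,X): not NE [P1→D gives 5>1; P2→Q gives 9>5]
(C,S,Y): not NE [P1→B gives 9>3; P2→P gives 8>7; P3→Z gives 6>3]
(C,S,Z): not NE [P1→A gives 3>0; P2→P gives 9>0]
(D,P,X): not NE [P2→R gives 9>7; P3→Z gives 5>1]
(D,P,Y): not NE [P1→C gives 12>2; P3→Z gives 5>3]
(D,P,Z): not NE [P1→C gives 9>7]
(D,Q,X): not NE [P1→A gives 7>2; P3→Z gives 4>3]
(D,Q,Y): not NE [P1→B gives 6>1; P2→P gives 8>2; P3→Z gives 4>2]
(D,Q,Z): not NE [P1→B gives 9>3]
(D,R,X): not NE [P1→B gives 7>5; P3→Z gives 7>6]
(D,R,Y): not NE [P2→P gives 8>2; P3→Z gives 7>0]
(D,R,Z): not NE [P1→B gives 8>5]
(D,S,X): not NE [P2→R gives 9>6; P3→Z gives 9>6]
(D,S,Y): not NE [P1→B gives 9>8; P2→P gives 8>6; P3→Z gives 9>7]
(D,S,Z): not NE [P1→A gives 3>0; P2→R gives 1>0]

No pure NE.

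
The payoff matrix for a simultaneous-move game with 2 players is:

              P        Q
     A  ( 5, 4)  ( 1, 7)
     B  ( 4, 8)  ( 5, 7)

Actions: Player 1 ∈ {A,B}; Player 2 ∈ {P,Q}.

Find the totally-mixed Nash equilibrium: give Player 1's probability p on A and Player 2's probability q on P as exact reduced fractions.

p=1/4, q=4/5

P1 indiff ⇒ q·5+(1-q)·1 = q·4+(1-q)·5 ⇒ q(1) = (1-q)(4) ⇒ q = 4/5
P2 indiff ⇒ p·4+(1-p)·8 = p·7+(1-p)·7 ⇒ p(-3) = (1-p)(-1) ⇒ p = 1/4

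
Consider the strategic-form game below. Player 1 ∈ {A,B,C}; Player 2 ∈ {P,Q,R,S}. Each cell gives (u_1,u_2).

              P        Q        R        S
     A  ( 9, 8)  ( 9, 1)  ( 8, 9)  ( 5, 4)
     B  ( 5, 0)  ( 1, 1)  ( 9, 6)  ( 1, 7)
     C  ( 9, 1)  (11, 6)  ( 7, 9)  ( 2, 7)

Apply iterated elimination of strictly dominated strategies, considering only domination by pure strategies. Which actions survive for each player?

Remaining: P1:{A,B} P2:{R,S}

P2 drop P (R beats it: A:9>8 B:6>0 C:9>1)
P2 drop Q (R beats it: A:9>1 B:6>1 C:9>6)
P1 drop C (A beats it: R:8>7 S:5>2)
P1→{A,B} P2→{R,S}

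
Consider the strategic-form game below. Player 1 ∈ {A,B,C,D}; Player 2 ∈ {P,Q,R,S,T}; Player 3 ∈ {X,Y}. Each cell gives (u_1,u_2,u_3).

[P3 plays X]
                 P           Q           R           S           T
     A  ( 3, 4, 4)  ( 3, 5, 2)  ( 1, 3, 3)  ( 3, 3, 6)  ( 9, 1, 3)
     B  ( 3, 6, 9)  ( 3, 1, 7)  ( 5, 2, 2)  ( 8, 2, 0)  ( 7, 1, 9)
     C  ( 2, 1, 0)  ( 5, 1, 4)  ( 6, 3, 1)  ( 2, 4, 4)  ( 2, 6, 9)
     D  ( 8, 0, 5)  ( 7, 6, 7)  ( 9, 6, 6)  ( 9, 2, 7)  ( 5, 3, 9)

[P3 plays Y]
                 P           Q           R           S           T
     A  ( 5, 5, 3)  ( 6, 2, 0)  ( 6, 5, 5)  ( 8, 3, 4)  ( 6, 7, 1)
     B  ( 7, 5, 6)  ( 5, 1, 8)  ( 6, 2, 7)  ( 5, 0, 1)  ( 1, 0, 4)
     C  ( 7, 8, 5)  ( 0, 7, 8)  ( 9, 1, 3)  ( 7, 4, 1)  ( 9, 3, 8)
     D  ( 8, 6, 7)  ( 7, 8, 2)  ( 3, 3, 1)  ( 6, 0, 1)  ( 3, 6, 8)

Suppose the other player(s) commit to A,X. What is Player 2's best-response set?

u_2(P vs A,X) = 4
u_2(Q vs A,X) = 5
u_2(R vs A,X) = 3
u_2(S vs A,X) = 3
u_2(T vs A,X) = 1
max payoff 5 at {Q}

argmax u_2 = {Q}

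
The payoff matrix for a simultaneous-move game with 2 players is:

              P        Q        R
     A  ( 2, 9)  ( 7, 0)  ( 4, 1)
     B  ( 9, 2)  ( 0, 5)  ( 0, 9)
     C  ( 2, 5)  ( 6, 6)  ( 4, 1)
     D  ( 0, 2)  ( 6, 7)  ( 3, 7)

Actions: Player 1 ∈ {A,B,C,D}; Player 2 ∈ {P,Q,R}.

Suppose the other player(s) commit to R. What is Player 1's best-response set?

BR_1 = {A,C}

u_1(A vs R) = 4
u_1(B vs R) = 0
u_1(C vs R) = 4
u_1(D vs R) = 3
max payoff 4 at {A,C}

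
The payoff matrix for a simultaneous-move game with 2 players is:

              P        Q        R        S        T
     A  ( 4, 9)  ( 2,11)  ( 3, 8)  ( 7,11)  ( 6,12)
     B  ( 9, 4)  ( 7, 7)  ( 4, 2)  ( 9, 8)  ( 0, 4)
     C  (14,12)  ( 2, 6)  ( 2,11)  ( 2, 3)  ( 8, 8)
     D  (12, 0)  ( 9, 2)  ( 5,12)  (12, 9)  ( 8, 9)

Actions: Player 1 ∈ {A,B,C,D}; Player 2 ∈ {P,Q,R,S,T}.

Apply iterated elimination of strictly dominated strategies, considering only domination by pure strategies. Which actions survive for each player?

Remaining: P1:{C,D} P2:{P,R}

P1 drop A (D beats it: P:12>4 Q:9>2 R:5>3 S:12>7 T:8>6)
P1 drop B (D beats it: P:12>9 Q:9>7 R:5>4 S:12>9 T:8>0)
P2 drop Q (R beats it: C:11>6 D:12>2)
P2 drop S (R beats it: C:11>3 D:12>9)
P2 drop T (R beats it: C:11>8 D:12>9)
P1→{C,D} P2→{P,R}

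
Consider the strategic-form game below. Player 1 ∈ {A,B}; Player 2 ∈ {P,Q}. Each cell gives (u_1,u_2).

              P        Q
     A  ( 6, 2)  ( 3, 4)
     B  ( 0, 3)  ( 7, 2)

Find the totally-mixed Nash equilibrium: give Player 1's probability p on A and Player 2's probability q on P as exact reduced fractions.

P1 indiff ⇒ q·6+(1-q)·3 = q·0+(1-q)·7 ⇒ q(6) = (1-q)(4) ⇒ q = 2/5
P2 indiff ⇒ p·2+(1-p)·3 = p·4+(1-p)·2 ⇒ p(-2) = (1-p)(-1) ⇒ p = 1/3

P1 mixes 1/3 on A; P2 mixes 2/5 on P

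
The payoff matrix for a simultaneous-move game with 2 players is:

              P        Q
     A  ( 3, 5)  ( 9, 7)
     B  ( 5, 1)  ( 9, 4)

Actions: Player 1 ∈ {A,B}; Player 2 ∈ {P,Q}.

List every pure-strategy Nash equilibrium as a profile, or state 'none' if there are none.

(A,P): not NE [P1→B gives 5>3; P2→Q gives 7>5]
(A,Q): NE
(B,P): not NE [P2→Q gives 4>1]
(B,Q): NE

NE set: (A,Q), (B,Q)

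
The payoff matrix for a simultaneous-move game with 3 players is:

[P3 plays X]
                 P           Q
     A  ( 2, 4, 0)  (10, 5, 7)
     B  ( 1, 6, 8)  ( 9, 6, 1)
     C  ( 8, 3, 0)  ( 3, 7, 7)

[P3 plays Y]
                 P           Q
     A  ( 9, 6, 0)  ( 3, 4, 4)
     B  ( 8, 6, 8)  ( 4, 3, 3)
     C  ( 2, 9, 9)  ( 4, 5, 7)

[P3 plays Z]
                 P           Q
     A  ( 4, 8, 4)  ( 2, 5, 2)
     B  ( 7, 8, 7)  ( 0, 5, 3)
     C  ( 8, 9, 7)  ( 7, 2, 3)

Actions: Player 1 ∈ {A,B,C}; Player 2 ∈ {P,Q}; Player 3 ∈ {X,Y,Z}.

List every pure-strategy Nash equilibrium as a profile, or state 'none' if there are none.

Nash profiles: (A,Q,X)

(A,P,X): not NE [P1→C gives 8>2; P2→Q gives 5>4; P3→Z gives 4>0]
(A,P,Y): not NE [P3→Z gives 4>0]
(A,P,Z): not NE [P1→C gives 8>4]
(A,Q,X): NE
(A,Q,Y): not NE [P1→C gives 4>3; P2→P gives 6>4; P3→X gives 7>4]
(A,Q,Z): not NE [P1→C gives 7>2; P2→P gives 8>5; P3→X gives 7>2]
(B,P,X): not NE [P1→C gives 8>1]
(B,P,Y): not NE [P1→A gives 9>8]
(B,P,Z): not NE [P1→C gives 8>7; P3→Y gives 8>7]
(B,Q,X): not NE [P1→A gives 10>9; P3→Z gives 3>1]
(B,Q,Y): not NE [P2→P gives 6>3]
(B,Q,Z): not NE [P1→C gives 7>0; P2→P gives 8>5]
(C,P,X): not NE [P2→Q gives 7>3; P3→Y gives 9>0]
(C,P,Y): not NE [P1→A gives 9>2]
(C,P,Z): not NE [P3→Y gives 9>7]
(C,Q,X): not NE [P1→A gives 10>3]
(C,Q,Y): not NE [P2→P gives 9>5]
(C,Q,Z): not NE [P2→P gives 9>2; P3→Y gives 7>3]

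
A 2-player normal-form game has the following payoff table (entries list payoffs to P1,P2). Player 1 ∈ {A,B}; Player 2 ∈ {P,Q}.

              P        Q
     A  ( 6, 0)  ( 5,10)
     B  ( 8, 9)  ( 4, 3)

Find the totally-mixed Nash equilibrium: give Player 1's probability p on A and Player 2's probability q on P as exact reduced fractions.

P1 mixes 3/8 on A; P2 mixes 1/3 on P

P1 indiff ⇒ q·6+(1-q)·5 = q·8+(1-q)·4 ⇒ q(-2) = (1-q)(-1) ⇒ q = 1/3
P2 indiff ⇒ p·0+(1-p)·9 = p·10+(1-p)·3 ⇒ p(-10) = (1-p)(-6) ⇒ p = 3/8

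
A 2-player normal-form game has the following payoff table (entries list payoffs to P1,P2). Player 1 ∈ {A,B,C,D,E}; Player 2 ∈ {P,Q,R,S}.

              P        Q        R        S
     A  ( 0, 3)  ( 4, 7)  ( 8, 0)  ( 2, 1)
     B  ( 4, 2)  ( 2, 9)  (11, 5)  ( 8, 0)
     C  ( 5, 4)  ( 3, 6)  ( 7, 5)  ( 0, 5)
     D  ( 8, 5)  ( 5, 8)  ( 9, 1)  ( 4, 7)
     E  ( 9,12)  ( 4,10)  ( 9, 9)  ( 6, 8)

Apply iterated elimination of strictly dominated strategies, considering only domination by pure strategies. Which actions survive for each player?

IESDS → P1:{D,E} P2:{P,Q}

P1 drop A (D beats it: P:8>0 Q:5>4 R:9>8 S:4>2)
P1 drop C (D beats it: P:8>5 Q:5>3 R:9>7 S:4>0)
P2 drop R (Q beats it: B:9>5 D:8>1 E:10>9)
P2 drop S (Q beats it: B:9>0 D:8>7 E:10>8)
P1 drop B (D beats it: P:8>4 Q:5>2)
P1→{D,E} P2→{P,Q}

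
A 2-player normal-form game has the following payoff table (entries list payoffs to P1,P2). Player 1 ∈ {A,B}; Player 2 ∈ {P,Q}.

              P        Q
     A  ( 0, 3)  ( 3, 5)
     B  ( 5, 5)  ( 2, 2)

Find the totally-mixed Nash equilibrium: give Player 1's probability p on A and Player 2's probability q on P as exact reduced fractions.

P1 mixes 3/5 on A; P2 mixes 1/6 on P

P1 indiff ⇒ q·0+(1-q)·3 = q·5+(1-q)·2 ⇒ q(-5) = (1-q)(-1) ⇒ q = 1/6
P2 indiff ⇒ p·3+(1-p)·5 = p·5+(1-p)·2 ⇒ p(-2) = (1-p)(-3) ⇒ p = 3/5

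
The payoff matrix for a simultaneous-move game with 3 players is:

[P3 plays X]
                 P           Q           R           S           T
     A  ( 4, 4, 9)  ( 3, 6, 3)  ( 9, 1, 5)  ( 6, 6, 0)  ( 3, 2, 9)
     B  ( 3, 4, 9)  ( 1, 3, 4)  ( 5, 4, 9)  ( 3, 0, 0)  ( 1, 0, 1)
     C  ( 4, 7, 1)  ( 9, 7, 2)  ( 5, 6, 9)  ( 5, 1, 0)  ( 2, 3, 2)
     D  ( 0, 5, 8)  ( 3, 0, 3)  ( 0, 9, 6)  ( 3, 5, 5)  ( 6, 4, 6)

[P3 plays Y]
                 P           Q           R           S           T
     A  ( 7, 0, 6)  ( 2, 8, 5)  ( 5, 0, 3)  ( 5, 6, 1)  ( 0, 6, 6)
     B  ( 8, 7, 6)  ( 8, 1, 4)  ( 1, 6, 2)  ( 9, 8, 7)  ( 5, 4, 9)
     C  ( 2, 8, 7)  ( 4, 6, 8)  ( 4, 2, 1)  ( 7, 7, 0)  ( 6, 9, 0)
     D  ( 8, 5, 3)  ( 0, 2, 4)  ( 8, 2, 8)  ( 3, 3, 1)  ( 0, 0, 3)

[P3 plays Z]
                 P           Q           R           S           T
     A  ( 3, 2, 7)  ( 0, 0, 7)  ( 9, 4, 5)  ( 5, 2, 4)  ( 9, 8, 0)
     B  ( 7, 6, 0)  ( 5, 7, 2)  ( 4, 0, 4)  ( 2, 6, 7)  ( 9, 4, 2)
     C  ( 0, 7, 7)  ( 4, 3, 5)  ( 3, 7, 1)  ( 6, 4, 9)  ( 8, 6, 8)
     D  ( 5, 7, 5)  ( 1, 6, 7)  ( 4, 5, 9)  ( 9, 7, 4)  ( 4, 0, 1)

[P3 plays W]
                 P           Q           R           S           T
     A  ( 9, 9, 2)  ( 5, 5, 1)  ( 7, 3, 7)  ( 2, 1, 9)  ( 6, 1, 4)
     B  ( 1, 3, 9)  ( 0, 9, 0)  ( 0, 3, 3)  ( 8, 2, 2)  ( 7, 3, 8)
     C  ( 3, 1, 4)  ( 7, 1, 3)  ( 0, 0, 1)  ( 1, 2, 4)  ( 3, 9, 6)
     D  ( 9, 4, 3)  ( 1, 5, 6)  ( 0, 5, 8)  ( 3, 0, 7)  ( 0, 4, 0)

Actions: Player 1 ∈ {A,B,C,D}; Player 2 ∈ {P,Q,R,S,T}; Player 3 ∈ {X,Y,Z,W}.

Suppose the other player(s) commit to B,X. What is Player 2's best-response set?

u_2(P vs B,X) = 4
u_2(Q vs B,X) = 3
u_2(R vs B,X) = 4
u_2(S vs B,X) = 0
u_2(T vs B,X) = 0
max payoff 4 at {P,R}

P2 best: {P,R}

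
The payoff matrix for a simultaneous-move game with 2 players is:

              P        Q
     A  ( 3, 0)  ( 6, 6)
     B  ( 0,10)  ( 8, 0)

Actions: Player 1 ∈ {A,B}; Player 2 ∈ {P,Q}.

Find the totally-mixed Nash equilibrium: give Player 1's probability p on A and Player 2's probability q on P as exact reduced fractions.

(p,q) = (5/8, 2/5)

P1 indiff ⇒ q·3+(1-q)·6 = q·0+(1-q)·8 ⇒ q(3) = (1-q)(2) ⇒ q = 2/5
P2 indiff ⇒ p·0+(1-p)·10 = p·6+(1-p)·0 ⇒ p(-6) = (1-p)(-10) ⇒ p = 5/8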